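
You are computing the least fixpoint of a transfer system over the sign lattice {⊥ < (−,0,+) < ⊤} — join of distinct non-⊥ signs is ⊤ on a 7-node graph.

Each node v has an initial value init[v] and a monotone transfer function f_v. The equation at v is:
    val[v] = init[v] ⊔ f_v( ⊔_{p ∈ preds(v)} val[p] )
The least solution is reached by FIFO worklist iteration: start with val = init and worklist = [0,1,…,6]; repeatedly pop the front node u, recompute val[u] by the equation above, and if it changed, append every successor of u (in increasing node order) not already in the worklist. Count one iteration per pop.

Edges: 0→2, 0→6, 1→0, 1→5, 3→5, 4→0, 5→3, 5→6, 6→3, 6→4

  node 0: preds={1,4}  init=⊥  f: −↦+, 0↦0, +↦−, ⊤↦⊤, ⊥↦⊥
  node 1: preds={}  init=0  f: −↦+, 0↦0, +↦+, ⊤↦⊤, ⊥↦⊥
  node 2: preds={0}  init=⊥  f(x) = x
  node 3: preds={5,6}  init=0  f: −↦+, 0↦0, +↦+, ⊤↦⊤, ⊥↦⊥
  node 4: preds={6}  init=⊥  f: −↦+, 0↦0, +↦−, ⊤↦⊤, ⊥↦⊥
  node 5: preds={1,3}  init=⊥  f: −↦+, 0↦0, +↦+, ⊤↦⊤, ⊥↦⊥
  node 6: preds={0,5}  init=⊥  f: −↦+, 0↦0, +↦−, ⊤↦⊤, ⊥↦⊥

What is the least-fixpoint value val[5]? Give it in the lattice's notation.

Worklist (10 pops):
  #1 pop 0: in=0 → 0 (was ⊥); enqueue []
  #2 pop 1: in=⊥ → 0 (no change)
  #3 pop 2: in=0 → 0 (was ⊥); enqueue []
  #4 pop 3: in=⊥ → 0 (no change)
  #5 pop 4: in=⊥ → ⊥ (no change)
  #6 pop 5: in=0 → 0 (was ⊥); enqueue [3]
  #7 pop 6: in=0 → 0 (was ⊥); enqueue [4]
  #8 pop 3: in=0 → 0 (no change)
  #9 pop 4: in=0 → 0 (was ⊥); enqueue [0]
  #10 pop 0: in=0 → 0 (no change)

Fixpoint:
  val[0] = 0
  val[1] = 0
  val[2] = 0
  val[3] = 0
  val[4] = 0
  val[5] = 0
  val[6] = 0

0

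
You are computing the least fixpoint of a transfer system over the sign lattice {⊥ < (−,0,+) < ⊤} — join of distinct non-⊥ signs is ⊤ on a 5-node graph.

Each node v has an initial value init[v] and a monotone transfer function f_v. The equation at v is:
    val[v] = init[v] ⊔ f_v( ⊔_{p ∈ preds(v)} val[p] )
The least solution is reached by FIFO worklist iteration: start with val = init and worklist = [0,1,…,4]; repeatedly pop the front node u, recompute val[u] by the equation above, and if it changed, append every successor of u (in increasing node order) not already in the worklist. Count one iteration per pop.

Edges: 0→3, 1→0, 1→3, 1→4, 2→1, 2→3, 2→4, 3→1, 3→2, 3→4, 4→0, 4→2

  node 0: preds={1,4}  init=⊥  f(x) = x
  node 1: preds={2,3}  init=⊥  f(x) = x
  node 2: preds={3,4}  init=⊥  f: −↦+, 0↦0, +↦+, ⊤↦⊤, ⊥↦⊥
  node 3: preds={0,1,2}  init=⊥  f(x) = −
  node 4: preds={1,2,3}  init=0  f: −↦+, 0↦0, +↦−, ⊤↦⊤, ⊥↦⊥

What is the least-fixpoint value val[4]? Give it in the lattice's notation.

Trace (11 dequeues):
  [1] u=0 | in 0 | out 0 | prev ⊥ | push {}
  [2] u=1 | in ⊥ | out ⊥ | ==
  [3] u=2 | in 0 | out 0 | prev ⊥ | push {1}
  [4] u=3 | in 0 | out − | prev ⊥ | push {2}
  [5] u=4 | in ⊤ | out ⊤ | prev 0 | push {0}
  [6] u=1 | in ⊤ | out ⊤ | prev ⊥ | push {3,4}
  [7] u=2 | in ⊤ | out ⊤ | prev 0 | push {1}
  [8] u=0 | in ⊤ | out ⊤ | prev 0 | push {}
  [9] u=3 | in ⊤ | out − | ==
  [10] u=4 | in ⊤ | out ⊤ | ==
  [11] u=1 | in ⊤ | out ⊤ | ==

Converged values:
  [0] ⊤
  [1] ⊤
  [2] ⊤
  [3] −
  [4] ⊤

⊤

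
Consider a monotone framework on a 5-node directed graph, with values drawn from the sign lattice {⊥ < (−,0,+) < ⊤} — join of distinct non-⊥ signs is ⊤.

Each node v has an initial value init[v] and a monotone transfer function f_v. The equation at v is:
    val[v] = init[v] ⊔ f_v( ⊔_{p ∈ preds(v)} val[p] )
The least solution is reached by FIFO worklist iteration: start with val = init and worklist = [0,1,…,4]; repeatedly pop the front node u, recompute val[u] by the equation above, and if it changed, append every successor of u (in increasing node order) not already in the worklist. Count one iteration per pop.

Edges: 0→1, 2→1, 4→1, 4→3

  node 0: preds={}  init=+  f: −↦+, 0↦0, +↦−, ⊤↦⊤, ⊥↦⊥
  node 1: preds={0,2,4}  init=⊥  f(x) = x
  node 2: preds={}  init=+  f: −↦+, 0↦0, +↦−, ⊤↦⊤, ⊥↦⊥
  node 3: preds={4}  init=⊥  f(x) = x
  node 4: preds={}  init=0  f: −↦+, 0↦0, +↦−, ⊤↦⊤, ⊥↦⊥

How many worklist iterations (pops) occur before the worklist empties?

5

Iteration log — 5 steps:
  step 1. node 0  ⊔preds=⊥  new=+  stable
  step 2. node 1  ⊔preds=⊤  new=⊤  old=⊥  +wl: 
  step 3. node 2  ⊔preds=⊥  new=+  stable
  step 4. node 3  ⊔preds=0  new=0  old=⊥  +wl: 
  step 5. node 4  ⊔preds=⊥  new=0  stable

Least fixpoint reached:
  node 0: +
  node 1: ⊤
  node 2: +
  node 3: 0
  node 4: 0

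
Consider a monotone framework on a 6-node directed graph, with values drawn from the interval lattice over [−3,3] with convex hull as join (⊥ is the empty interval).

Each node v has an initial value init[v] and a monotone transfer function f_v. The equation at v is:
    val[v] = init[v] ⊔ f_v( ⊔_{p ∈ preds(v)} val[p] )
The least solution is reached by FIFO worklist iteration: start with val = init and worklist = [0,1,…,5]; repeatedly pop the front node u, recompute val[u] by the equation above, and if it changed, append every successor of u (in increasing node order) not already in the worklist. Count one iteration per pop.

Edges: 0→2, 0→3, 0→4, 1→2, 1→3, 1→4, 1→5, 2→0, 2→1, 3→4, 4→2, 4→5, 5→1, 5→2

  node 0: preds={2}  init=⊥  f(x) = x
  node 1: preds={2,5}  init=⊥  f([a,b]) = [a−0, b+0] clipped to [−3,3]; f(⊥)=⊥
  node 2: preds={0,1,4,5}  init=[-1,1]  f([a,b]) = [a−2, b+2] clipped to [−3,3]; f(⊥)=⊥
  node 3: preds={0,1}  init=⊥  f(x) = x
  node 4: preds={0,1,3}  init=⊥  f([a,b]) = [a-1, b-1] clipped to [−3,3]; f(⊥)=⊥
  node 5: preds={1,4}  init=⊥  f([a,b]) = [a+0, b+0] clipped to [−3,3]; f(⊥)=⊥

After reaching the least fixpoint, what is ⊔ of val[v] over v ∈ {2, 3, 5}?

Worklist (14 pops):
  #1 pop 0: in=[-1,1] → [-1,1] (was ⊥); enqueue []
  #2 pop 1: in=[-1,1] → [-1,1] (was ⊥); enqueue []
  #3 pop 2: in=[-1,1] → [-3,3] (was [-1,1]); enqueue [0,1]
  #4 pop 3: in=[-1,1] → [-1,1] (was ⊥); enqueue []
  #5 pop 4: in=[-1,1] → [-2,0] (was ⊥); enqueue [2]
  #6 pop 5: in=[-2,1] → [-2,1] (was ⊥); enqueue []
  #7 pop 0: in=[-3,3] → [-3,3] (was [-1,1]); enqueue [3,4]
  #8 pop 1: in=[-3,3] → [-3,3] (was [-1,1]); enqueue [5]
  #9 pop 2: in=[-3,3] → [-3,3] (no change)
  #10 pop 3: in=[-3,3] → [-3,3] (was [-1,1]); enqueue []
  #11 pop 4: in=[-3,3] → [-3,2] (was [-2,0]); enqueue [2]
  #12 pop 5: in=[-3,3] → [-3,3] (was [-2,1]); enqueue [1]
  #13 pop 2: in=[-3,3] → [-3,3] (no change)
  #14 pop 1: in=[-3,3] → [-3,3] (no change)

Fixpoint:
  val[0] = [-3,3]
  val[1] = [-3,3]
  val[2] = [-3,3]
  val[3] = [-3,3]
  val[4] = [-3,2]
  val[5] = [-3,3]

[-3,3]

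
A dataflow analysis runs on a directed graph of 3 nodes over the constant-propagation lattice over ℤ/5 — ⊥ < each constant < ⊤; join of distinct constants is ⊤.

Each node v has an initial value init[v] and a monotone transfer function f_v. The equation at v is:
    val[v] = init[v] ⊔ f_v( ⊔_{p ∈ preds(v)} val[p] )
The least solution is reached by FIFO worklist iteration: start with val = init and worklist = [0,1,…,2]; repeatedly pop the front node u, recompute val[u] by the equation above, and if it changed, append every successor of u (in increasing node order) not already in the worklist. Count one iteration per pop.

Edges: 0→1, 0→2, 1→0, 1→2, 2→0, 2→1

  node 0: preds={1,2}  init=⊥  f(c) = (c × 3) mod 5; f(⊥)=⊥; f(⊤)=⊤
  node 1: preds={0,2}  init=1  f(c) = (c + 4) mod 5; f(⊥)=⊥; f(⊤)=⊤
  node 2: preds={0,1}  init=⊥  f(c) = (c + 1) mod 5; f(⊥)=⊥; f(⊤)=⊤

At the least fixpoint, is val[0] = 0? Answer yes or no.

no

Iteration log — 6 steps:
  step 1. node 0  ⊔preds=1  new=3  old=⊥  +wl: 
  step 2. node 1  ⊔preds=3  new=⊤  old=1  +wl: 0
  step 3. node 2  ⊔preds=⊤  new=⊤  old=⊥  +wl: 1
  step 4. node 0  ⊔preds=⊤  new=⊤  old=3  +wl: 2
  step 5. node 1  ⊔preds=⊤  new=⊤  stable
  step 6. node 2  ⊔preds=⊤  new=⊤  stable

Least fixpoint reached:
  node 0: ⊤
  node 1: ⊤
  node 2: ⊤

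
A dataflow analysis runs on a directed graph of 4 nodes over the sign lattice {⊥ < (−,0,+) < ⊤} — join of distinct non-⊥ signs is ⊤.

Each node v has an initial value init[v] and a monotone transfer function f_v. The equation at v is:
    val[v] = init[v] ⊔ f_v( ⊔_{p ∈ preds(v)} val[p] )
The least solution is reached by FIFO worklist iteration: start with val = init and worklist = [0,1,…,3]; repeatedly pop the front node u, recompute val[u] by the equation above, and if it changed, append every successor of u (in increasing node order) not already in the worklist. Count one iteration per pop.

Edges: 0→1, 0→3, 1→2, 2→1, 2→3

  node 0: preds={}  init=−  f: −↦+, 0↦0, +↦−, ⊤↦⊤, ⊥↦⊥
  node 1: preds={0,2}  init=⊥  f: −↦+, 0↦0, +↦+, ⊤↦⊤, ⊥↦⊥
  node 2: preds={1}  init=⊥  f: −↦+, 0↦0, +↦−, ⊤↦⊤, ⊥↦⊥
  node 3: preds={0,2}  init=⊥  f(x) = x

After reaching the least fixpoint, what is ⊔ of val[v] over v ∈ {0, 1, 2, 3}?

⊤

Trace (5 dequeues):
  [1] u=0 | in ⊥ | out − | ==
  [2] u=1 | in − | out + | prev ⊥ | push {}
  [3] u=2 | in + | out − | prev ⊥ | push {1}
  [4] u=3 | in − | out − | prev ⊥ | push {}
  [5] u=1 | in − | out + | ==

Converged values:
  [0] −
  [1] +
  [2] −
  [3] −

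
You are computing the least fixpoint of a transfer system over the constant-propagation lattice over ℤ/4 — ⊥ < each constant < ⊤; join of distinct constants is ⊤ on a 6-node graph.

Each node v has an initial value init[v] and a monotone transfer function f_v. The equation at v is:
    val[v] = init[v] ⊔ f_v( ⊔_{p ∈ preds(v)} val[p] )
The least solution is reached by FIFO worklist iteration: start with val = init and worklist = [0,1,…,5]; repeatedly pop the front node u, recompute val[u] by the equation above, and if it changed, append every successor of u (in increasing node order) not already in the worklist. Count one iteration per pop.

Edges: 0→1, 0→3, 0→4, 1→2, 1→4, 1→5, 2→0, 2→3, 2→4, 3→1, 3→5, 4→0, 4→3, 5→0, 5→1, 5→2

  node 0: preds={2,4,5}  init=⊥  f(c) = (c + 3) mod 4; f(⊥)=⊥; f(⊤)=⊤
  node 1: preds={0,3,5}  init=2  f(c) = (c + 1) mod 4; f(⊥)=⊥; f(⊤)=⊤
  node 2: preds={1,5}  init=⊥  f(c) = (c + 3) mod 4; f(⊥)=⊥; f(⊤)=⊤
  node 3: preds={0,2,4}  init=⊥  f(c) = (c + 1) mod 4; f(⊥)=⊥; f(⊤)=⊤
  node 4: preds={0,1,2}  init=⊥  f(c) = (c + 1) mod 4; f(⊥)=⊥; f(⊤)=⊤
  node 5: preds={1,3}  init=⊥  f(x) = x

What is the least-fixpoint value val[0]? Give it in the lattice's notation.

⊤

Worklist (16 pops):
  #1 pop 0: in=⊥ → ⊥ (no change)
  #2 pop 1: in=⊥ → 2 (no change)
  #3 pop 2: in=2 → 1 (was ⊥); enqueue [0]
  #4 pop 3: in=1 → 2 (was ⊥); enqueue [1]
  #5 pop 4: in=⊤ → ⊤ (was ⊥); enqueue [3]
  #6 pop 5: in=2 → 2 (was ⊥); enqueue [2]
  #7 pop 0: in=⊤ → ⊤ (was ⊥); enqueue [4]
  #8 pop 1: in=⊤ → ⊤ (was 2); enqueue [5]
  #9 pop 3: in=⊤ → ⊤ (was 2); enqueue [1]
  #10 pop 2: in=⊤ → ⊤ (was 1); enqueue [0,3]
  #11 pop 4: in=⊤ → ⊤ (no change)
  #12 pop 5: in=⊤ → ⊤ (was 2); enqueue [2]
  #13 pop 1: in=⊤ → ⊤ (no change)
  #14 pop 0: in=⊤ → ⊤ (no change)
  #15 pop 3: in=⊤ → ⊤ (no change)
  #16 pop 2: in=⊤ → ⊤ (no change)

Fixpoint:
  val[0] = ⊤
  val[1] = ⊤
  val[2] = ⊤
  val[3] = ⊤
  val[4] = ⊤
  val[5] = ⊤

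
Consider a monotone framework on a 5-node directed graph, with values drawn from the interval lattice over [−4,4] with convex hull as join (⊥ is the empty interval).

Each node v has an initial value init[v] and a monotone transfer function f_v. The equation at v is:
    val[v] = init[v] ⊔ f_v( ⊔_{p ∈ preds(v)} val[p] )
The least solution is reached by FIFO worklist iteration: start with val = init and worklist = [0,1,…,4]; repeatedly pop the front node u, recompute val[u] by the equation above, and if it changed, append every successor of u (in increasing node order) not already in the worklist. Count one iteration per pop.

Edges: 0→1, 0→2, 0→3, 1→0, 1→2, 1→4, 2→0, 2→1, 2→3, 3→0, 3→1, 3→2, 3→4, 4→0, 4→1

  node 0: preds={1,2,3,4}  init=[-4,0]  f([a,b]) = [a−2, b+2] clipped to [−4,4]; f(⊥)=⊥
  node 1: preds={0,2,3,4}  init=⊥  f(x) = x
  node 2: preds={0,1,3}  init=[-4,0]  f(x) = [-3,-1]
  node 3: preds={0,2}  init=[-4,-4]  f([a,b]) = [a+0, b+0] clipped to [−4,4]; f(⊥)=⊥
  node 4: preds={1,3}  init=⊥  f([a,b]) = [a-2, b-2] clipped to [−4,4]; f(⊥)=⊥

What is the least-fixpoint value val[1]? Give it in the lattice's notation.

[-4,4]

Worklist (14 pops):
  #1 pop 0: in=[-4,0] → [-4,2] (was [-4,0]); enqueue []
  #2 pop 1: in=[-4,2] → [-4,2] (was ⊥); enqueue [0]
  #3 pop 2: in=[-4,2] → [-4,0] (no change)
  #4 pop 3: in=[-4,2] → [-4,2] (was [-4,-4]); enqueue [1,2]
  #5 pop 4: in=[-4,2] → [-4,0] (was ⊥); enqueue []
  #6 pop 0: in=[-4,2] → [-4,4] (was [-4,2]); enqueue [3]
  #7 pop 1: in=[-4,4] → [-4,4] (was [-4,2]); enqueue [0,4]
  #8 pop 2: in=[-4,4] → [-4,0] (no change)
  #9 pop 3: in=[-4,4] → [-4,4] (was [-4,2]); enqueue [1,2]
  #10 pop 0: in=[-4,4] → [-4,4] (no change)
  #11 pop 4: in=[-4,4] → [-4,2] (was [-4,0]); enqueue [0]
  #12 pop 1: in=[-4,4] → [-4,4] (no change)
  #13 pop 2: in=[-4,4] → [-4,0] (no change)
  #14 pop 0: in=[-4,4] → [-4,4] (no change)

Fixpoint:
  val[0] = [-4,4]
  val[1] = [-4,4]
  val[2] = [-4,0]
  val[3] = [-4,4]
  val[4] = [-4,2]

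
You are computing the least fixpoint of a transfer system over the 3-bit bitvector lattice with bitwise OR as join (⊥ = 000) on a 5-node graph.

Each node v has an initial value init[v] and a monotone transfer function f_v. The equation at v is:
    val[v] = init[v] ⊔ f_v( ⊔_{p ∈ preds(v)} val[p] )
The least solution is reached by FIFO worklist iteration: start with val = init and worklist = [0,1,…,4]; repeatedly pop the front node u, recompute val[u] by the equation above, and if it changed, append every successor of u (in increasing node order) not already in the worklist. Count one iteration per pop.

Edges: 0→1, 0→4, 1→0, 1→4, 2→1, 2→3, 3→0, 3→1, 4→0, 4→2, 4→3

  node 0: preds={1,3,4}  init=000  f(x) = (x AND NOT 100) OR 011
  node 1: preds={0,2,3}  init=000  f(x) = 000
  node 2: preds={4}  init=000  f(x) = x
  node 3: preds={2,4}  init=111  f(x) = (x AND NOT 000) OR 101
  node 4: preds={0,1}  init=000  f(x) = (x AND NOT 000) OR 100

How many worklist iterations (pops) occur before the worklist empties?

9

Worklist (9 pops):
  #1 pop 0: in=111 → 011 (was 000); enqueue []
  #2 pop 1: in=111 → 000 (no change)
  #3 pop 2: in=000 → 000 (no change)
  #4 pop 3: in=000 → 111 (no change)
  #5 pop 4: in=011 → 111 (was 000); enqueue [0,2,3]
  #6 pop 0: in=111 → 011 (no change)
  #7 pop 2: in=111 → 111 (was 000); enqueue [1]
  #8 pop 3: in=111 → 111 (no change)
  #9 pop 1: in=111 → 000 (no change)

Fixpoint:
  val[0] = 011
  val[1] = 000
  val[2] = 111
  val[3] = 111
  val[4] = 111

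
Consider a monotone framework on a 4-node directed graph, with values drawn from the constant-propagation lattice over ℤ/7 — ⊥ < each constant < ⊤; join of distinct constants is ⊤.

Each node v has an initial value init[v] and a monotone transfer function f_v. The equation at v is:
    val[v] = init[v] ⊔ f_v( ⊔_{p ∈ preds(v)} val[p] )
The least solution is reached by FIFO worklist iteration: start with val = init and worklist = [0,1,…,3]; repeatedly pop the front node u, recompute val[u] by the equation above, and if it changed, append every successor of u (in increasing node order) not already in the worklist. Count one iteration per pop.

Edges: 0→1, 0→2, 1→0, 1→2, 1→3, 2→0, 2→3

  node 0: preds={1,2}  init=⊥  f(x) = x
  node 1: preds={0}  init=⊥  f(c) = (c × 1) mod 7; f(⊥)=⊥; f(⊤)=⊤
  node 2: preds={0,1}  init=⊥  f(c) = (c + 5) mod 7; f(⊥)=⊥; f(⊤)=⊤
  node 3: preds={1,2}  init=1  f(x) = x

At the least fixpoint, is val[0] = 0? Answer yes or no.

Trace (4 dequeues):
  [1] u=0 | in ⊥ | out ⊥ | ==
  [2] u=1 | in ⊥ | out ⊥ | ==
  [3] u=2 | in ⊥ | out ⊥ | ==
  [4] u=3 | in ⊥ | out 1 | ==

Converged values:
  [0] ⊥
  [1] ⊥
  [2] ⊥
  [3] 1

no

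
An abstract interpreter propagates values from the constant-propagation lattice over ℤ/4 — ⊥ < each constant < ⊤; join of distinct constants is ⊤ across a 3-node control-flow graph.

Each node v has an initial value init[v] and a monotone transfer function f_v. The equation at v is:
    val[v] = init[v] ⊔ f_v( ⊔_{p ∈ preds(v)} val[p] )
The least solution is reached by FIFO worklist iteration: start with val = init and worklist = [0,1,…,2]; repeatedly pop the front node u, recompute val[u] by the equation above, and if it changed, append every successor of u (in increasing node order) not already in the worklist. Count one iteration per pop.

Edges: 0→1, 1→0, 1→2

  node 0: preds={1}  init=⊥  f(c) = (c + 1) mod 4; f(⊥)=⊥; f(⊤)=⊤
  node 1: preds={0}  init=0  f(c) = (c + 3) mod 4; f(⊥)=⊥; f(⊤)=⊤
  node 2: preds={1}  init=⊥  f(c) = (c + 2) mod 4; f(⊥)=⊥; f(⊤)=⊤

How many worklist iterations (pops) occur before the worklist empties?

Trace (3 dequeues):
  [1] u=0 | in 0 | out 1 | prev ⊥ | push {}
  [2] u=1 | in 1 | out 0 | ==
  [3] u=2 | in 0 | out 2 | prev ⊥ | push {}

Converged values:
  [0] 1
  [1] 0
  [2] 2

3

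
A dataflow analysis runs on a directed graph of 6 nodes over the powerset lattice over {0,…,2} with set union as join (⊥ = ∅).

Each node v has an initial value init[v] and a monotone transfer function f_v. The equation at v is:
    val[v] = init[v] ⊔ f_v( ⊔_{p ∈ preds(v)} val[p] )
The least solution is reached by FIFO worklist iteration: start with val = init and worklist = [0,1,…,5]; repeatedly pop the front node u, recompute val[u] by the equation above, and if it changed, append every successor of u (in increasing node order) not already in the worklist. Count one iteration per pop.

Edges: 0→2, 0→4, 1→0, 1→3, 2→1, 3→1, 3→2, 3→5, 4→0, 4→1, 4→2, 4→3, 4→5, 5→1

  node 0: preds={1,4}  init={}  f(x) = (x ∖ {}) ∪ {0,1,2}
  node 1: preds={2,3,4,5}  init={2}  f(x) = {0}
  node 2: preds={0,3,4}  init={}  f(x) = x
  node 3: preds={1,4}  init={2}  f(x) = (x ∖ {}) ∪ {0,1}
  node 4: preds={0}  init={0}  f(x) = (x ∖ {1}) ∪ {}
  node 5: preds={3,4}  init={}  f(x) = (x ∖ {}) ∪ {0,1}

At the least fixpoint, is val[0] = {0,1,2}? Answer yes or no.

Trace (10 dequeues):
  [1] u=0 | in {0,2} | out {0,1,2} | prev {} | push {}
  [2] u=1 | in {0,2} | out {0,2} | prev {2} | push {0}
  [3] u=2 | in {0,1,2} | out {0,1,2} | prev {} | push {1}
  [4] u=3 | in {0,2} | out {0,1,2} | prev {2} | push {2}
  [5] u=4 | in {0,1,2} | out {0,2} | prev {0} | push {3}
  [6] u=5 | in {0,1,2} | out {0,1,2} | prev {} | push {}
  [7] u=0 | in {0,2} | out {0,1,2} | ==
  [8] u=1 | in {0,1,2} | out {0,2} | ==
  [9] u=2 | in {0,1,2} | out {0,1,2} | ==
  [10] u=3 | in {0,2} | out {0,1,2} | ==

Converged values:
  [0] {0,1,2}
  [1] {0,2}
  [2] {0,1,2}
  [3] {0,1,2}
  [4] {0,2}
  [5] {0,1,2}

yes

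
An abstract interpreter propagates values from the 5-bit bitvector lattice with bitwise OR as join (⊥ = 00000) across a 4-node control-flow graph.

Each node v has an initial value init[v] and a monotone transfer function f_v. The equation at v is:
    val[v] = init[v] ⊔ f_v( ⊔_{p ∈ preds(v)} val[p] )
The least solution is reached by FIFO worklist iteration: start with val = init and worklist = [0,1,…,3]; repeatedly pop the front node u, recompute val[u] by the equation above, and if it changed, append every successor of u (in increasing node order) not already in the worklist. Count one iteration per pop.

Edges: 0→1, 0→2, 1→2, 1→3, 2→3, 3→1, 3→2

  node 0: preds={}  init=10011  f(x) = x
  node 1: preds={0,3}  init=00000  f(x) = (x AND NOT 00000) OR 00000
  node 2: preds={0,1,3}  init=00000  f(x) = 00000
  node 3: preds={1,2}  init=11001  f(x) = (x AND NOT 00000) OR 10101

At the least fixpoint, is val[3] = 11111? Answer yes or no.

Worklist (7 pops):
  #1 pop 0: in=00000 → 10011 (no change)
  #2 pop 1: in=11011 → 11011 (was 00000); enqueue []
  #3 pop 2: in=11011 → 00000 (no change)
  #4 pop 3: in=11011 → 11111 (was 11001); enqueue [1,2]
  #5 pop 1: in=11111 → 11111 (was 11011); enqueue [3]
  #6 pop 2: in=11111 → 00000 (no change)
  #7 pop 3: in=11111 → 11111 (no change)

Fixpoint:
  val[0] = 10011
  val[1] = 11111
  val[2] = 00000
  val[3] = 11111

yes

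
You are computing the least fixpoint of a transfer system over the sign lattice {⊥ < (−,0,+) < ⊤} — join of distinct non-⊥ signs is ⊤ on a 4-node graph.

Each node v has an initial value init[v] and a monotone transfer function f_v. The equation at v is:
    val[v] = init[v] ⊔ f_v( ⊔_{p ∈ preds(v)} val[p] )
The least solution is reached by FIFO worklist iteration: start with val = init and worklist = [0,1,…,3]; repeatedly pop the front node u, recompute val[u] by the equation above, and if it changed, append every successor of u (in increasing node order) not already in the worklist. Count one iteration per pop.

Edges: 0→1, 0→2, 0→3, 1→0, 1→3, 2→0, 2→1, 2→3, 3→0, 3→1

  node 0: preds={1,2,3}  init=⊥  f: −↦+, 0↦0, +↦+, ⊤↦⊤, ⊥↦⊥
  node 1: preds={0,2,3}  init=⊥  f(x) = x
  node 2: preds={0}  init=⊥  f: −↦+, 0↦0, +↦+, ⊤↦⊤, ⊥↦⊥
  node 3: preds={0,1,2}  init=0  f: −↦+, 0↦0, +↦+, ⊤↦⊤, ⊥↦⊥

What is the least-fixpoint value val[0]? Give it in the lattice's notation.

Worklist (6 pops):
  #1 pop 0: in=0 → 0 (was ⊥); enqueue []
  #2 pop 1: in=0 → 0 (was ⊥); enqueue [0]
  #3 pop 2: in=0 → 0 (was ⊥); enqueue [1]
  #4 pop 3: in=0 → 0 (no change)
  #5 pop 0: in=0 → 0 (no change)
  #6 pop 1: in=0 → 0 (no change)

Fixpoint:
  val[0] = 0
  val[1] = 0
  val[2] = 0
  val[3] = 0

0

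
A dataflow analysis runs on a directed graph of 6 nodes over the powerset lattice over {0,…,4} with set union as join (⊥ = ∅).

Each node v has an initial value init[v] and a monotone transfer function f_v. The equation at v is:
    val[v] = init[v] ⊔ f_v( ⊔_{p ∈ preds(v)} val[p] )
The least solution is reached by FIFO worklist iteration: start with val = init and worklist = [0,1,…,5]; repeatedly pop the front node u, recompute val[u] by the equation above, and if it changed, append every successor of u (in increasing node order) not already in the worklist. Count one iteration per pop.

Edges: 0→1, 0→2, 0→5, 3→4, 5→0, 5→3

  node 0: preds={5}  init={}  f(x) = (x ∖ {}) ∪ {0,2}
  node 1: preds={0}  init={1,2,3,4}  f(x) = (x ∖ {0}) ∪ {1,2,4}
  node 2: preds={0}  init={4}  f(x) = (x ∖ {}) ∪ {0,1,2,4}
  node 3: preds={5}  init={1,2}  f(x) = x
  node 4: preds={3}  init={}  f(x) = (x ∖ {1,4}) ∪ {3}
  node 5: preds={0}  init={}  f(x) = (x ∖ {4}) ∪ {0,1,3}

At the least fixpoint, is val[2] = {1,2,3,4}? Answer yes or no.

Trace (12 dequeues):
  [1] u=0 | in {} | out {0,2} | prev {} | push {}
  [2] u=1 | in {0,2} | out {1,2,3,4} | ==
  [3] u=2 | in {0,2} | out {0,1,2,4} | prev {4} | push {}
  [4] u=3 | in {} | out {1,2} | ==
  [5] u=4 | in {1,2} | out {2,3} | prev {} | push {}
  [6] u=5 | in {0,2} | out {0,1,2,3} | prev {} | push {0,3}
  [7] u=0 | in {0,1,2,3} | out {0,1,2,3} | prev {0,2} | push {1,2,5}
  [8] u=3 | in {0,1,2,3} | out {0,1,2,3} | prev {1,2} | push {4}
  [9] u=1 | in {0,1,2,3} | out {1,2,3,4} | ==
  [10] u=2 | in {0,1,2,3} | out {0,1,2,3,4} | prev {0,1,2,4} | push {}
  [11] u=5 | in {0,1,2,3} | out {0,1,2,3} | ==
  [12] u=4 | in {0,1,2,3} | out {0,2,3} | prev {2,3} | push {}

Converged values:
  [0] {0,1,2,3}
  [1] {1,2,3,4}
  [2] {0,1,2,3,4}
  [3] {0,1,2,3}
  [4] {0,2,3}
  [5] {0,1,2,3}

no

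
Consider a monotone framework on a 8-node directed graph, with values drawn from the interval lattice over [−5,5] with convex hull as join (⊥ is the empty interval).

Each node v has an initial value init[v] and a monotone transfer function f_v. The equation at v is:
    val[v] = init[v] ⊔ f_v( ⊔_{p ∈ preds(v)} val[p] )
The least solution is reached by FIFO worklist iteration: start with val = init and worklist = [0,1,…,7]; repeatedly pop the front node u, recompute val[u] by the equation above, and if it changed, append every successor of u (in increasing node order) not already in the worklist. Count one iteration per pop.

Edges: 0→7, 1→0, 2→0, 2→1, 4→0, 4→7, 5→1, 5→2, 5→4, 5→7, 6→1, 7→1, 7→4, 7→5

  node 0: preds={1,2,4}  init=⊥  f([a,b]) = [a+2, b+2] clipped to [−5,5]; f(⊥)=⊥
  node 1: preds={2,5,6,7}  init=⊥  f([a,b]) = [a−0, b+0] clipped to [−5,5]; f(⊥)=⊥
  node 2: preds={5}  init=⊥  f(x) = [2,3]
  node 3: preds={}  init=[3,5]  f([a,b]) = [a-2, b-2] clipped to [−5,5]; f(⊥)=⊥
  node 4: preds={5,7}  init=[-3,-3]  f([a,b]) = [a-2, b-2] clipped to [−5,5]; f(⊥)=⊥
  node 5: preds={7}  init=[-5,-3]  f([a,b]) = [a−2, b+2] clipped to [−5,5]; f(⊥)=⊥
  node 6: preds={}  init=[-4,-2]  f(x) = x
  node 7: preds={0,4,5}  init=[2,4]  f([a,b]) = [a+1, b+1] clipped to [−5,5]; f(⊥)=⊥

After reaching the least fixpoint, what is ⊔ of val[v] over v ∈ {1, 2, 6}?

Iteration log — 15 steps:
  step 1. node 0  ⊔preds=[-3,-3]  new=[-1,-1]  old=⊥  +wl: 
  step 2. node 1  ⊔preds=[-5,4]  new=[-5,4]  old=⊥  +wl: 0
  step 3. node 2  ⊔preds=[-5,-3]  new=[2,3]  old=⊥  +wl: 1
  step 4. node 3  ⊔preds=⊥  new=[3,5]  stable
  step 5. node 4  ⊔preds=[-5,4]  new=[-5,2]  old=[-3,-3]  +wl: 
  step 6. node 5  ⊔preds=[2,4]  new=[-5,5]  old=[-5,-3]  +wl: 2,4
  step 7. node 6  ⊔preds=⊥  new=[-4,-2]  stable
  step 8. node 7  ⊔preds=[-5,5]  new=[-4,5]  old=[2,4]  +wl: 5
  step 9. node 0  ⊔preds=[-5,4]  new=[-3,5]  old=[-1,-1]  +wl: 7
  step 10. node 1  ⊔preds=[-5,5]  new=[-5,5]  old=[-5,4]  +wl: 0
  step 11. node 2  ⊔preds=[-5,5]  new=[2,3]  stable
  step 12. node 4  ⊔preds=[-5,5]  new=[-5,3]  old=[-5,2]  +wl: 
  step 13. node 5  ⊔preds=[-4,5]  new=[-5,5]  stable
  step 14. node 7  ⊔preds=[-5,5]  new=[-4,5]  stable
  step 15. node 0  ⊔preds=[-5,5]  new=[-3,5]  stable

Least fixpoint reached:
  node 0: [-3,5]
  node 1: [-5,5]
  node 2: [2,3]
  node 3: [3,5]
  node 4: [-5,3]
  node 5: [-5,5]
  node 6: [-4,-2]
  node 7: [-4,5]

[-5,5]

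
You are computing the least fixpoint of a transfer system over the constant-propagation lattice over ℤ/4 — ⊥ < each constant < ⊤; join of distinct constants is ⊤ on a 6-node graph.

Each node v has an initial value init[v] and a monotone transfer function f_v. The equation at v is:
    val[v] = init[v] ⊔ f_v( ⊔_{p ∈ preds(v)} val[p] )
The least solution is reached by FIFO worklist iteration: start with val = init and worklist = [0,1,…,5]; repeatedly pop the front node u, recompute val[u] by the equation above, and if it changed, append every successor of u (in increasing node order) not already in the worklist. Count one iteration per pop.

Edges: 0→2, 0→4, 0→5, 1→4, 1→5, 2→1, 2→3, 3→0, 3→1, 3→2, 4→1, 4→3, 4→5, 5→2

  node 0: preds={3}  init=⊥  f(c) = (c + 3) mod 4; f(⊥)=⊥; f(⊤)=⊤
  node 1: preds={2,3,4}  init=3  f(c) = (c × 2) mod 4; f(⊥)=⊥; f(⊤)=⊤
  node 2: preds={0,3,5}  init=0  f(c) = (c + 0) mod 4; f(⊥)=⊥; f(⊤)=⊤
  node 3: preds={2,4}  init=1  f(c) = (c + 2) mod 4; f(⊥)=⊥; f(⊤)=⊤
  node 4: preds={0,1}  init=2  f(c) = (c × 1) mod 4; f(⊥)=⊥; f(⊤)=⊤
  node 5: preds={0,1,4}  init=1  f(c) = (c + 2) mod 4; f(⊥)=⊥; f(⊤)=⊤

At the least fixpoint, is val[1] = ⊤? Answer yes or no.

Trace (12 dequeues):
  [1] u=0 | in 1 | out 0 | prev ⊥ | push {}
  [2] u=1 | in ⊤ | out ⊤ | prev 3 | push {}
  [3] u=2 | in ⊤ | out ⊤ | prev 0 | push {1}
  [4] u=3 | in ⊤ | out ⊤ | prev 1 | push {0,2}
  [5] u=4 | in ⊤ | out ⊤ | prev 2 | push {3}
  [6] u=5 | in ⊤ | out ⊤ | prev 1 | push {}
  [7] u=1 | in ⊤ | out ⊤ | ==
  [8] u=0 | in ⊤ | out ⊤ | prev 0 | push {4,5}
  [9] u=2 | in ⊤ | out ⊤ | ==
  [10] u=3 | in ⊤ | out ⊤ | ==
  [11] u=4 | in ⊤ | out ⊤ | ==
  [12] u=5 | in ⊤ | out ⊤ | ==

Converged values:
  [0] ⊤
  [1] ⊤
  [2] ⊤
  [3] ⊤
  [4] ⊤
  [5] ⊤

yes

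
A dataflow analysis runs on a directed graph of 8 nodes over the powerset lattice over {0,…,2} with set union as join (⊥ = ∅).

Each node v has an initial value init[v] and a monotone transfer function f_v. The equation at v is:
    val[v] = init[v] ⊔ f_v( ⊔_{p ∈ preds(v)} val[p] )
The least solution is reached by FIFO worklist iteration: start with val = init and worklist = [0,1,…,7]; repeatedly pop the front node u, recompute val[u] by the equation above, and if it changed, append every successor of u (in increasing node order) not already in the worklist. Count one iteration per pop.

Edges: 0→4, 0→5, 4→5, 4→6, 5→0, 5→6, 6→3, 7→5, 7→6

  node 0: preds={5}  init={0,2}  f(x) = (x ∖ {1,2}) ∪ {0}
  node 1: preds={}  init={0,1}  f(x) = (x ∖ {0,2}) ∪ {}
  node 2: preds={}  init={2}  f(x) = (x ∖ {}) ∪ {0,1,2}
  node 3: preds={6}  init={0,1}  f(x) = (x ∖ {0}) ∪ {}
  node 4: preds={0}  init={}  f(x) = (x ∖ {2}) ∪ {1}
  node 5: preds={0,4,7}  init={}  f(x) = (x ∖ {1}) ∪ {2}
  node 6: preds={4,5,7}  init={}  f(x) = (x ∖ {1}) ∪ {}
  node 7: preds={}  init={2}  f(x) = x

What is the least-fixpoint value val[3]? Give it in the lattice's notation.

{0,1,2}

Worklist (10 pops):
  #1 pop 0: in={} → {0,2} (no change)
  #2 pop 1: in={} → {0,1} (no change)
  #3 pop 2: in={} → {0,1,2} (was {2}); enqueue []
  #4 pop 3: in={} → {0,1} (no change)
  #5 pop 4: in={0,2} → {0,1} (was {}); enqueue []
  #6 pop 5: in={0,1,2} → {0,2} (was {}); enqueue [0]
  #7 pop 6: in={0,1,2} → {0,2} (was {}); enqueue [3]
  #8 pop 7: in={} → {2} (no change)
  #9 pop 0: in={0,2} → {0,2} (no change)
  #10 pop 3: in={0,2} → {0,1,2} (was {0,1}); enqueue []

Fixpoint:
  val[0] = {0,2}
  val[1] = {0,1}
  val[2] = {0,1,2}
  val[3] = {0,1,2}
  val[4] = {0,1}
  val[5] = {0,2}
  val[6] = {0,2}
  val[7] = {2}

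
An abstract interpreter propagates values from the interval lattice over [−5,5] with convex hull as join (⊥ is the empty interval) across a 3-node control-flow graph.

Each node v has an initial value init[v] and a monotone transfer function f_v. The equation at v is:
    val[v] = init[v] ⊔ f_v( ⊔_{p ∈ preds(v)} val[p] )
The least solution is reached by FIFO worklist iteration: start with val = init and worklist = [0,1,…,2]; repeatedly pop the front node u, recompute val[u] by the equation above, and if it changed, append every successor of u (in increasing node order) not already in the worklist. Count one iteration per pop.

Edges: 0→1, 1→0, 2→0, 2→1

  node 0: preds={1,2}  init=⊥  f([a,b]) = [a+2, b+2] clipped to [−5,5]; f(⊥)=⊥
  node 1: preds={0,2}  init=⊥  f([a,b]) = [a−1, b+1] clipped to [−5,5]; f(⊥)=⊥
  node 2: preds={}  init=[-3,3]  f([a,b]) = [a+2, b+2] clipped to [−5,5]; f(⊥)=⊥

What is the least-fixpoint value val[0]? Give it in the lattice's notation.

Iteration log — 5 steps:
  step 1. node 0  ⊔preds=[-3,3]  new=[-1,5]  old=⊥  +wl: 
  step 2. node 1  ⊔preds=[-3,5]  new=[-4,5]  old=⊥  +wl: 0
  step 3. node 2  ⊔preds=⊥  new=[-3,3]  stable
  step 4. node 0  ⊔preds=[-4,5]  new=[-2,5]  old=[-1,5]  +wl: 1
  step 5. node 1  ⊔preds=[-3,5]  new=[-4,5]  stable

Least fixpoint reached:
  node 0: [-2,5]
  node 1: [-4,5]
  node 2: [-3,3]

[-2,5]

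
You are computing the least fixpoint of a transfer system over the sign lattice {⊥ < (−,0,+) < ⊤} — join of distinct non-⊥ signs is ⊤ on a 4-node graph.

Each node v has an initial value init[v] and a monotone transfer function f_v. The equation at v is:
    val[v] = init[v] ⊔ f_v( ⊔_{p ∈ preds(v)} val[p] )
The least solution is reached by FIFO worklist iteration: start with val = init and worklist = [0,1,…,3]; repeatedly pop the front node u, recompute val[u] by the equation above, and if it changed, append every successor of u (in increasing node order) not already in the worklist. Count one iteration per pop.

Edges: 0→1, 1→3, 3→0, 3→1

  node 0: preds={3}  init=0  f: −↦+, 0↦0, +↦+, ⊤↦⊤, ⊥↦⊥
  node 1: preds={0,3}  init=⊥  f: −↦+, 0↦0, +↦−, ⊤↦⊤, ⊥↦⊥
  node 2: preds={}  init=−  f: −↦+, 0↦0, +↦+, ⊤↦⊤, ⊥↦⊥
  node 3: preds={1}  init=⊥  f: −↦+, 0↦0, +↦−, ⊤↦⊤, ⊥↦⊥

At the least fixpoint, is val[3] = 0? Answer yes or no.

yes

Worklist (6 pops):
  #1 pop 0: in=⊥ → 0 (no change)
  #2 pop 1: in=0 → 0 (was ⊥); enqueue []
  #3 pop 2: in=⊥ → − (no change)
  #4 pop 3: in=0 → 0 (was ⊥); enqueue [0,1]
  #5 pop 0: in=0 → 0 (no change)
  #6 pop 1: in=0 → 0 (no change)

Fixpoint:
  val[0] = 0
  val[1] = 0
  val[2] = −
  val[3] = 0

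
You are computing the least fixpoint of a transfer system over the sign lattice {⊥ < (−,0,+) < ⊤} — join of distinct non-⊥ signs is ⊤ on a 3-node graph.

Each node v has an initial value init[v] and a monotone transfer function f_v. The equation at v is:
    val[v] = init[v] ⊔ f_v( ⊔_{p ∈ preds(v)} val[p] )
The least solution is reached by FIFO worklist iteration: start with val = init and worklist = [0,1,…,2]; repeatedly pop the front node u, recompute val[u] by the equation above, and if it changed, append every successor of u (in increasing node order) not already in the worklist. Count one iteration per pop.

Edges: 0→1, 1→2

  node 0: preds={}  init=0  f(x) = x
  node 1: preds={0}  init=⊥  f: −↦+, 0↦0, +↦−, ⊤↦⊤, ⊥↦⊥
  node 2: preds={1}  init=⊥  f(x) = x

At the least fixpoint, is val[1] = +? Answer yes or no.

Worklist (3 pops):
  #1 pop 0: in=⊥ → 0 (no change)
  #2 pop 1: in=0 → 0 (was ⊥); enqueue []
  #3 pop 2: in=0 → 0 (was ⊥); enqueue []

Fixpoint:
  val[0] = 0
  val[1] = 0
  val[2] = 0

no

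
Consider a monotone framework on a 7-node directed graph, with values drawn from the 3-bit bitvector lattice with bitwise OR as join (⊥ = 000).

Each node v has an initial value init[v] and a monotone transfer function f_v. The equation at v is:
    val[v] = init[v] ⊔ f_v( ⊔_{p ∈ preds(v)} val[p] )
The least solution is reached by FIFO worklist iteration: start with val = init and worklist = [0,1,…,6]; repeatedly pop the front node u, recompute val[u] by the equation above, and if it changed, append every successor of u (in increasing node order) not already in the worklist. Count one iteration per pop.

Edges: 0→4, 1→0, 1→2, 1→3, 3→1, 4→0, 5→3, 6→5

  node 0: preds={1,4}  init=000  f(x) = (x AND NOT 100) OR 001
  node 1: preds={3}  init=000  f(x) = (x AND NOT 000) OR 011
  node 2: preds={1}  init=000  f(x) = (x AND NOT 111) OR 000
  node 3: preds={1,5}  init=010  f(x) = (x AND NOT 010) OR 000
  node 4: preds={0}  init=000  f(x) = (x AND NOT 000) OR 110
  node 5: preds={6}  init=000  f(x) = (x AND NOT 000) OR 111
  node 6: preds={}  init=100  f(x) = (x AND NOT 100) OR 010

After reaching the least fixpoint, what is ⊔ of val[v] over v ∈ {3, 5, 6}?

Trace (16 dequeues):
  [1] u=0 | in 000 | out 001 | prev 000 | push {}
  [2] u=1 | in 010 | out 011 | prev 000 | push {0}
  [3] u=2 | in 011 | out 000 | ==
  [4] u=3 | in 011 | out 011 | prev 010 | push {1}
  [5] u=4 | in 001 | out 111 | prev 000 | push {}
  [6] u=5 | in 100 | out 111 | prev 000 | push {3}
  [7] u=6 | in 000 | out 110 | prev 100 | push {5}
  [8] u=0 | in 111 | out 011 | prev 001 | push {4}
  [9] u=1 | in 011 | out 011 | ==
  [10] u=3 | in 111 | out 111 | prev 011 | push {1}
  [11] u=5 | in 110 | out 111 | ==
  [12] u=4 | in 011 | out 111 | ==
  [13] u=1 | in 111 | out 111 | prev 011 | push {0,2,3}
  [14] u=0 | in 111 | out 011 | ==
  [15] u=2 | in 111 | out 000 | ==
  [16] u=3 | in 111 | out 111 | ==

Converged values:
  [0] 011
  [1] 111
  [2] 000
  [3] 111
  [4] 111
  [5] 111
  [6] 110

111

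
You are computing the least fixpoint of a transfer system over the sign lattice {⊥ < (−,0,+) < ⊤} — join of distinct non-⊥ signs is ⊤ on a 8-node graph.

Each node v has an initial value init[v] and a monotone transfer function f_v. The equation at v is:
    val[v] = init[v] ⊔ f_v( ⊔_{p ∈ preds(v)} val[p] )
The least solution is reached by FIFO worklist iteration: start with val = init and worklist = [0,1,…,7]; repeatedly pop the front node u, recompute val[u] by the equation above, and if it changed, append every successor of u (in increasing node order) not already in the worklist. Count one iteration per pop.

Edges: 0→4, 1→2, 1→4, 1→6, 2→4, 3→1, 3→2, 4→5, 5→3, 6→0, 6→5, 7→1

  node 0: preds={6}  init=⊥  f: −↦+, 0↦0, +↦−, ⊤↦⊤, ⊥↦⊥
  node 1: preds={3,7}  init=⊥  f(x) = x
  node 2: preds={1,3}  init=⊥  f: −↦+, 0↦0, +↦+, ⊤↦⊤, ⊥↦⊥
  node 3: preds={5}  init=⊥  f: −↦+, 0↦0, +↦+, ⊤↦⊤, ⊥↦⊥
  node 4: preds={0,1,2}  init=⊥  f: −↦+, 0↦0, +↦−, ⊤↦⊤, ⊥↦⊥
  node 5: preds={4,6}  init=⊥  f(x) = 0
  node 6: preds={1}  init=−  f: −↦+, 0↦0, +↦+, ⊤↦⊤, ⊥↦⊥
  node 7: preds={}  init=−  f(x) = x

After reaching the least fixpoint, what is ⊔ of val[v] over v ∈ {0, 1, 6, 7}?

Worklist (15 pops):
  #1 pop 0: in=− → + (was ⊥); enqueue []
  #2 pop 1: in=− → − (was ⊥); enqueue []
  #3 pop 2: in=− → + (was ⊥); enqueue []
  #4 pop 3: in=⊥ → ⊥ (no change)
  #5 pop 4: in=⊤ → ⊤ (was ⊥); enqueue []
  #6 pop 5: in=⊤ → 0 (was ⊥); enqueue [3]
  #7 pop 6: in=− → ⊤ (was −); enqueue [0,5]
  #8 pop 7: in=⊥ → − (no change)
  #9 pop 3: in=0 → 0 (was ⊥); enqueue [1,2]
  #10 pop 0: in=⊤ → ⊤ (was +); enqueue [4]
  #11 pop 5: in=⊤ → 0 (no change)
  #12 pop 1: in=⊤ → ⊤ (was −); enqueue [6]
  #13 pop 2: in=⊤ → ⊤ (was +); enqueue []
  #14 pop 4: in=⊤ → ⊤ (no change)
  #15 pop 6: in=⊤ → ⊤ (no change)

Fixpoint:
  val[0] = ⊤
  val[1] = ⊤
  val[2] = ⊤
  val[3] = 0
  val[4] = ⊤
  val[5] = 0
  val[6] = ⊤
  val[7] = −

⊤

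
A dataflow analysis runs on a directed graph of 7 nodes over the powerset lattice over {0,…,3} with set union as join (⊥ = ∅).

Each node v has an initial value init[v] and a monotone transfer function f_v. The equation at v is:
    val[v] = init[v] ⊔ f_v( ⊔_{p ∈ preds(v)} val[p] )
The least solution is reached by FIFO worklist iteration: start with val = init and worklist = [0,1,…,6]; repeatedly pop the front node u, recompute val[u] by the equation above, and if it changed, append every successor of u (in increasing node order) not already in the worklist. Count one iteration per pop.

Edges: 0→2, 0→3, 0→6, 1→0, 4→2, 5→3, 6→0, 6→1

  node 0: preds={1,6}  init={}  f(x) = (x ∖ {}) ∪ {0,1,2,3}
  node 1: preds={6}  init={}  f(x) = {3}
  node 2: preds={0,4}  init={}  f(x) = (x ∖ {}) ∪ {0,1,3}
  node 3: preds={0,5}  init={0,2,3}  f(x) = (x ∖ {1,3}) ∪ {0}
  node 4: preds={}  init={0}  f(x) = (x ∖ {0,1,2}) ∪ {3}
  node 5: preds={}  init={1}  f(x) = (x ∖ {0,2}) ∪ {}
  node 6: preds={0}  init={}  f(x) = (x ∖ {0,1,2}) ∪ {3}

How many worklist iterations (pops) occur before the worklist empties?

10

Trace (10 dequeues):
  [1] u=0 | in {} | out {0,1,2,3} | prev {} | push {}
  [2] u=1 | in {} | out {3} | prev {} | push {0}
  [3] u=2 | in {0,1,2,3} | out {0,1,2,3} | prev {} | push {}
  [4] u=3 | in {0,1,2,3} | out {0,2,3} | ==
  [5] u=4 | in {} | out {0,3} | prev {0} | push {2}
  [6] u=5 | in {} | out {1} | ==
  [7] u=6 | in {0,1,2,3} | out {3} | prev {} | push {1}
  [8] u=0 | in {3} | out {0,1,2,3} | ==
  [9] u=2 | in {0,1,2,3} | out {0,1,2,3} | ==
  [10] u=1 | in {3} | out {3} | ==

Converged values:
  [0] {0,1,2,3}
  [1] {3}
  [2] {0,1,2,3}
  [3] {0,2,3}
  [4] {0,3}
  [5] {1}
  [6] {3}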